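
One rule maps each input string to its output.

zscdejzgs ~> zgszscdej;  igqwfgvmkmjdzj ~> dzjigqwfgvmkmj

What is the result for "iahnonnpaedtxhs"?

xhsiahnonnpaedt

Rule — move the last 3 characters to the front (rotate right by 3).
Applying that to "iahnonnpaedtxhs" gives "xhsiahnonnpaedt".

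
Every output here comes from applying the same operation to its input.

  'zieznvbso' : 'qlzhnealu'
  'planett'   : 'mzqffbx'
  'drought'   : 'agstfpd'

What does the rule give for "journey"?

Each output is the input with this applied: move the first 2 characters to the end (rotate left by 2), then shift every letter 12 places forward in the alphabet (wrapping around).
For "journey", step one produces "urneyjo"; step two turns that into "gdzqkva".

gdzqkva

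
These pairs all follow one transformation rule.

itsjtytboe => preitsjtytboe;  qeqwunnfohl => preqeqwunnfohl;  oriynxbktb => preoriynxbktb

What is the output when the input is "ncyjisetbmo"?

In each case the input is transformed by: prepend "pre".
So "ncyjisetbmo" becomes "prencyjisetbmo".

prencyjisetbmo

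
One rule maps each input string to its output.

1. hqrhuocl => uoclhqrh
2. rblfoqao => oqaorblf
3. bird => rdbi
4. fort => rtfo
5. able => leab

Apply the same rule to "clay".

aycl

Rule — swap the front and back halves of the string.
For "clay" the result is "aycl".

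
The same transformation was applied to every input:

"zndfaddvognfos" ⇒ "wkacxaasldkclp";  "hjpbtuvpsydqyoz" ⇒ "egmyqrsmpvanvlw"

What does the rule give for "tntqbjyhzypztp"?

qkqnygvewvmwqm

Rule — shift every letter 3 places backward in the alphabet (wrapping around).
"tntqbjyhzypztp" → "qkqnygvewvmwqm".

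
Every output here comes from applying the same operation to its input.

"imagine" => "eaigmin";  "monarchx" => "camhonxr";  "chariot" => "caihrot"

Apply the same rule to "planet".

The pattern: sort the characters into alphabetical order, then swap each adjacent pair of characters (1↔2, 3↔4, ...).
Starting from "planet": after the first operation, "aelnpt"; after the second, "eanltp".

eanltp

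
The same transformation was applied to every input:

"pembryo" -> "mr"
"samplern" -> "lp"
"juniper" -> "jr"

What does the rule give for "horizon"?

nr

In each case the input is transformed by: sort the characters into alphabetical order, then keep one character in every 3, starting at position 3 (positions 3rd, 6th, 9th, ...).
On "horizon" that produces "nr".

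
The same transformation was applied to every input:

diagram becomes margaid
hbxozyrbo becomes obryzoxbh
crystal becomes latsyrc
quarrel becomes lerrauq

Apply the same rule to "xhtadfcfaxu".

The pattern: reverse the string.
On "xhtadfcfaxu" that produces "uxafcfdathx".

uxafcfdathx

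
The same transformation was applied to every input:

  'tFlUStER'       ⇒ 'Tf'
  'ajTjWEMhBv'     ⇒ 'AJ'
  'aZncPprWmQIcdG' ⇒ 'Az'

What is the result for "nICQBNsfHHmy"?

Ni

Rule — flip the case of every letter, then keep only the first 2 characters.
So "nICQBNsfHHmy" becomes "Ni".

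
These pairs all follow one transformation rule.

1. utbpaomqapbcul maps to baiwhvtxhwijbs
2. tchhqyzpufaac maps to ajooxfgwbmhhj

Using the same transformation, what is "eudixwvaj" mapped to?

lbkpedchq

Looking at the pairs, the operation is to shift every letter 7 places forward in the alphabet (wrapping around).
So "eudixwvaj" becomes "lbkpedchq".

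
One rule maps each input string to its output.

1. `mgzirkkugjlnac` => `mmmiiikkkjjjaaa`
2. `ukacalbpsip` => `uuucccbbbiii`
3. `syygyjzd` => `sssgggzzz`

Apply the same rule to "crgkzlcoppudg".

ccckkkcccpppggg

The transformation: keep one character in every 3, starting at position 1 (positions 1st, 4th, 7th, ...), then repeat every character 3 times.
On "crgkzlcoppudg": the first step gives "ckcpg", and the second then gives "ccckkkcccpppggg".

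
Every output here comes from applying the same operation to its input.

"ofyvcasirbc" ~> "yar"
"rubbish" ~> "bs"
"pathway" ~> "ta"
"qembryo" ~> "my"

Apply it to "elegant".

en

In each case the input is transformed by: keep one character in every 3, starting at position 3 (positions 3rd, 6th, 9th, ...).
Doing the same to "elegant": "en".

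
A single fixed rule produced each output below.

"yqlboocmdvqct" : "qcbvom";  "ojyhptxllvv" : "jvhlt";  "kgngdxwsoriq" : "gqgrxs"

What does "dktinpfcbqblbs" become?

The transformation: keep every other character starting from the second (positions 2nd, 4th, 6th, ...), then take characters alternately from the front and the back (1st, last, 2nd, 2nd-last, ...).
For "dktinpfcbqblbs" the result is "ksilpqc".

ksilpqc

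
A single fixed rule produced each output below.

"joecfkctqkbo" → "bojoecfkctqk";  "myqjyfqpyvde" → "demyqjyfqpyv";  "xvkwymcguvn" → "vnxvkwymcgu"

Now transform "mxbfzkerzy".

What's happening: move the last 2 characters to the front (rotate right by 2).
Applying that to "mxbfzkerzy" gives "zymxbfzker".

zymxbfzker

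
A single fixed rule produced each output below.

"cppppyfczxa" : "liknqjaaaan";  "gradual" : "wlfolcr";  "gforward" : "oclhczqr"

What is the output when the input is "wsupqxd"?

Rule — reverse the string, then shift every letter 11 places forward in the alphabet (wrapping around).
On "wsupqxd": the first step gives "dxqpusw", and the second then gives "oibafdh".

oibafdh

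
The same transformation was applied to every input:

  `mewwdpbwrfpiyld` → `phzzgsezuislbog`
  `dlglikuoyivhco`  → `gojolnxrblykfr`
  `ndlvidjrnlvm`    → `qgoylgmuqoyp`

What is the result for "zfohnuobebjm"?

Looking at the pairs, the operation is to shift every letter 3 places forward in the alphabet (wrapping around).
"zfohnuobebjm" → "cirkqxrehemp".

cirkqxrehemp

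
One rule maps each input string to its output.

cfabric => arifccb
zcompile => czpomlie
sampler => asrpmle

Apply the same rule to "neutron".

eutronn

Each output is the input with this applied: sort the characters into reverse alphabetical order, then move the last character to the front.
"neutron" → "utronne" → "eutronn".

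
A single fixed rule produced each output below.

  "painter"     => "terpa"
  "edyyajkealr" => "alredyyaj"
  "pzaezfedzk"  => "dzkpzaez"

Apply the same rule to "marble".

blem

The transformation: move the last 3 characters to the front (rotate right by 3), then delete the last 2 characters.
So "marble" becomes "blem".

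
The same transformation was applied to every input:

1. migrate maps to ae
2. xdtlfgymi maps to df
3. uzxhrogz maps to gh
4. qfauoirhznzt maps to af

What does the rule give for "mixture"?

ei

Rule — sort the characters into alphabetical order, then keep only the first 2 characters.
"mixture" → "eimrtux" → "ei".
(Check on "uzxhrogz": → "ghoruxzz" → "gh" ✓)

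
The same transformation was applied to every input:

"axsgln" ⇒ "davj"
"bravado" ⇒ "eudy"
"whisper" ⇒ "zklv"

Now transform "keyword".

nhbz

The rule is to shift every letter 3 places forward in the alphabet (wrapping around), then keep only the first 4 characters.
So "keyword" becomes "nhbz".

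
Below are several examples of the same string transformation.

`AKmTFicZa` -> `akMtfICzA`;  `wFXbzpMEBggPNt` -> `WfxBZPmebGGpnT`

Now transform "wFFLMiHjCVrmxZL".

WfflmIhJcvRMXzl

Looking at the pairs, the operation is to flip the case of every letter.
Doing the same to "wFFLMiHjCVrmxZL": "WfflmIhJcvRMXzl".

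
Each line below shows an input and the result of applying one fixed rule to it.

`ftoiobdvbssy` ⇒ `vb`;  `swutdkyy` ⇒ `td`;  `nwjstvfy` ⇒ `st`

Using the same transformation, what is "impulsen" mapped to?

ul

Rule — move the last 3 characters to the front (rotate right by 3), then keep only the last 2 characters.
"impulsen" → "senimpul" → "ul".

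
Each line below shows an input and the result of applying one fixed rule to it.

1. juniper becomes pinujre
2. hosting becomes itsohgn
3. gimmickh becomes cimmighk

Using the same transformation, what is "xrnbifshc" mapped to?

sfibnrxch

In each case the input is transformed by: reverse the string, then move the first 2 characters to the end (rotate left by 2).
On "xrnbifshc" that produces "sfibnrxch".
(Check on "gimmickh": → "hkcimmig" → "cimmighk" ✓)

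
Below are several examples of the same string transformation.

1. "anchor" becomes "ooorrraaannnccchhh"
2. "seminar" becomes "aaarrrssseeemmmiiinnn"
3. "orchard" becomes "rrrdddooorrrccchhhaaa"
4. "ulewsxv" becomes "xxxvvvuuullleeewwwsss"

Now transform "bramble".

Rule — move the last 2 characters to the front (rotate right by 2), then repeat every character 3 times.
"bramble" → "lebramb" → "llleeebbbrrraaammmbbb".
(Check on "seminar": → "arsemin" → "aaarrrssseeemmmiiinnn" ✓)

llleeebbbrrraaammmbbb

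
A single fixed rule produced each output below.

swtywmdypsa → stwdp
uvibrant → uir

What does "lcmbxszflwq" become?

lmxzl

The rule is to delete the last 2 characters, then keep every other character starting from the first (positions 1st, 3rd, 5th, ...).
For "lcmbxszflwq" the result is "lmxzl".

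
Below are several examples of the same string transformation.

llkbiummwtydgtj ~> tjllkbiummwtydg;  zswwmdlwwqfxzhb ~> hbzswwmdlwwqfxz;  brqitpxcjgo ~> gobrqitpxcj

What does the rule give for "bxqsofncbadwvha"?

In each case the input is transformed by: move the last 2 characters to the front (rotate right by 2).
For "bxqsofncbadwvha" the result is "habxqsofncbadwv".

habxqsofncbadwv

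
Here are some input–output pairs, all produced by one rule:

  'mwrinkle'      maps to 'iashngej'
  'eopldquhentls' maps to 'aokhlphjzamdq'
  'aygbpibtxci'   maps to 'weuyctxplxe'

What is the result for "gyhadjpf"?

The rule is to take characters alternately from the front and the back (1st, last, 2nd, 2nd-last, ...), then shift every letter 4 places backward in the alphabet (wrapping around).
Starting from "gyhadjpf": after the first operation, "gfyphjad"; after the second, "cbuldfwz".

cbuldfwz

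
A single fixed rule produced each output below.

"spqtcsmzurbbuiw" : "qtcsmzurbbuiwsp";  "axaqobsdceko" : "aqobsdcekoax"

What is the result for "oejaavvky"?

jaavvkyoe

The pattern: move the first 2 characters to the end (rotate left by 2).
Applying that to "oejaavvky" gives "jaavvkyoe".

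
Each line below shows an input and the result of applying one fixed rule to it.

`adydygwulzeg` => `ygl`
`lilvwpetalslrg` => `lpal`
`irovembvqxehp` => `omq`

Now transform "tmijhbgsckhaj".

ibc

The pattern: delete the last 2 characters, then keep one character in every 3, starting at position 3 (positions 3rd, 6th, 9th, ...).
So "tmijhbgsckhaj" becomes "ibc".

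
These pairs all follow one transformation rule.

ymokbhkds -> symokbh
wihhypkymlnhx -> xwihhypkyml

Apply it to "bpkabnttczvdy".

ybpkabnttcz

The transformation: move the last 3 characters to the front (rotate right by 3), then delete the first 2 characters.
Starting from "bpkabnttczvdy": after the first operation, "vdybpkabnttcz"; after the second, "ybpkabnttcz".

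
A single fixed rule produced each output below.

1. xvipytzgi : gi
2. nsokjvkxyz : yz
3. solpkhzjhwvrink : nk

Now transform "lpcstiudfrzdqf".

The rule is to keep only the last 2 characters.
On "lpcstiudfrzdqf" that produces "qf".

qf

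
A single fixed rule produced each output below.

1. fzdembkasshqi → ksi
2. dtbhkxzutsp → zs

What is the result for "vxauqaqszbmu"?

The pattern: keep one character in every 3, starting at position 1 (positions 1st, 4th, 7th, ...), then delete the first 2 characters.
Working it through for "vxauqaqszbmu": intermediate "vuqb", final "qb".

qb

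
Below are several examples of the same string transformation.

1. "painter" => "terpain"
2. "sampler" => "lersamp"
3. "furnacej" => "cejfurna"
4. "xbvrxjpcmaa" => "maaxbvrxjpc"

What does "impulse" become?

In each case the input is transformed by: move the last 3 characters to the front (rotate right by 3).
For "impulse" the result is "lseimpu".

lseimpu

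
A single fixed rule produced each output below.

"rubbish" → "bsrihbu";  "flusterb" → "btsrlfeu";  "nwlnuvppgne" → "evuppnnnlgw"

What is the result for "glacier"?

What's happening: sort the characters into reverse alphabetical order, then swap the first and last characters.
"glacier" → "rligeca" → "aligecr".

aligecr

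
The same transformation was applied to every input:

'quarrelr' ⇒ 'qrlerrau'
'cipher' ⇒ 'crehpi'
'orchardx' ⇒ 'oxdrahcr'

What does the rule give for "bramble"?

belbmar

Looking at the pairs, the operation is to move the first character to the end, then reverse the string.
"bramble" → "rambleb" → "belbmar".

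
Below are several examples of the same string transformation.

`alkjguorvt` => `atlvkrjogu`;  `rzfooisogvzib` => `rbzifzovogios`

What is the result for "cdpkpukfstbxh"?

chdxpbktpsufk

Looking at the pairs, the operation is to take characters alternately from the front and the back (1st, last, 2nd, 2nd-last, ...).
So "cdpkpukfstbxh" becomes "chdxpbktpsufk".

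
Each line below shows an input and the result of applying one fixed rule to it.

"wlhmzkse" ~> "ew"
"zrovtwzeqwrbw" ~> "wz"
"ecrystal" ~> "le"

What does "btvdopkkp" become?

pb

Looking at the pairs, the operation is to move the first character to the end, then keep only the last 2 characters.
For "btvdopkkp", step one produces "tvdopkkpb"; step two turns that into "pb".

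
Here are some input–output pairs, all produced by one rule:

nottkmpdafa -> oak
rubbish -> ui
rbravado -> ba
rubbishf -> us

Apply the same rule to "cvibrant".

va

The rule is to take characters alternately from the front and the back (1st, last, 2nd, 2nd-last, ...), then keep one character in every 3, starting at position 3 (positions 3rd, 6th, 9th, ...).
Applying both steps to "cvibrant": "ctvniabr", then "va".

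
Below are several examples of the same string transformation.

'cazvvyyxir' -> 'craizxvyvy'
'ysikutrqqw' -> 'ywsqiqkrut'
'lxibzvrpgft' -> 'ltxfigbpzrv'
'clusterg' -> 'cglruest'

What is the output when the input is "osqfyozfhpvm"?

omsvqpfhyfoz

The transformation: take characters alternately from the front and the back (1st, last, 2nd, 2nd-last, ...).
For "osqfyozfhpvm" the result is "omsvqpfhyfoz".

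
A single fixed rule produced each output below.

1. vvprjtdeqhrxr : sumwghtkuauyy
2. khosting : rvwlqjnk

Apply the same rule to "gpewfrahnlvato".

The rule is to move the first 2 characters to the end (rotate left by 2), then shift every letter 3 places forward in the alphabet (wrapping around).
For "gpewfrahnlvato", step one produces "ewfrahnlvatogp"; step two turns that into "hziudkqoydwrjs".

hziudkqoydwrjs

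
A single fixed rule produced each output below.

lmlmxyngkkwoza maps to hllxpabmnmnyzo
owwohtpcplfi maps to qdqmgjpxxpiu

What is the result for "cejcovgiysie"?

hjztjfdfkdpw

Rule — shift every letter 1 place forward in the alphabet (wrapping around), then swap the front and back halves of the string.
So "cejcovgiysie" becomes "hjztjfdfkdpw".
(Check on "owwohtpcplfi": → "pxxpiuqdqmgj" → "qdqmgjpxxpiu" ✓)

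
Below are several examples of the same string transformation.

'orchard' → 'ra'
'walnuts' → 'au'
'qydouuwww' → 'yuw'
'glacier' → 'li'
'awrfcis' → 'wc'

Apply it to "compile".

The rule is to keep one character in every 3, starting at position 2 (positions 2nd, 5th, 8th, ...).
For "compile" the result is "oi".

oi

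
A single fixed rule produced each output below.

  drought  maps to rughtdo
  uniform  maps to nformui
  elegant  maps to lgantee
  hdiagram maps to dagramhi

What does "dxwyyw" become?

The pattern: move the first 2 characters to the end (rotate left by 2), then swap the first and last characters.
Starting from "dxwyyw": after the first operation, "wyywdx"; after the second, "xyywdw".
(Check on "elegant": → "egantel" → "lgantee" ✓)

xyywdw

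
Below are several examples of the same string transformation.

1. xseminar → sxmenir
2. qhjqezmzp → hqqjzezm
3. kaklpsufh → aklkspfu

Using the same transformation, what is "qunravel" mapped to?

uqrnval

Rule — swap each adjacent pair of characters (1↔2, 3↔4, ...), then delete the last character.
Starting from "qunravel": after the first operation, "uqrnvale"; after the second, "uqrnval".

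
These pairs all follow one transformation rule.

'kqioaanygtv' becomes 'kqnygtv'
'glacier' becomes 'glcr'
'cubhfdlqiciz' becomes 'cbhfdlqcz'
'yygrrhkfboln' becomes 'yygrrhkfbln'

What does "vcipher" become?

vcphr

The transformation: remove every vowel.
For "vcipher" the result is "vcphr".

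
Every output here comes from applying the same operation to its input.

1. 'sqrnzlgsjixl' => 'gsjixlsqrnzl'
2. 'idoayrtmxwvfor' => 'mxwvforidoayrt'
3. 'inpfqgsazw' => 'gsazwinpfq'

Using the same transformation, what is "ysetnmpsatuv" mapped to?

In each case the input is transformed by: swap the front and back halves of the string.
Applying that to "ysetnmpsatuv" gives "psatuvysetnm".

psatuvysetnm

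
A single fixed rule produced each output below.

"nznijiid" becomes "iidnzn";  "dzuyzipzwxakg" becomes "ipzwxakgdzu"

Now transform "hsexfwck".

wckhse

The rule is to move the first 3 characters to the end (rotate left by 3), then delete the first 2 characters.
So "hsexfwck" becomes "wckhse".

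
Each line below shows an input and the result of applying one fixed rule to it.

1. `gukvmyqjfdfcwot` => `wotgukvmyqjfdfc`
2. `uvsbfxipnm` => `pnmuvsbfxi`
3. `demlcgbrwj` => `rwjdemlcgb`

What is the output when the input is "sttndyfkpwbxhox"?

hoxsttndyfkpwbx

The rule is to move the last 3 characters to the front (rotate right by 3).
For "sttndyfkpwbxhox" the result is "hoxsttndyfkpwbx".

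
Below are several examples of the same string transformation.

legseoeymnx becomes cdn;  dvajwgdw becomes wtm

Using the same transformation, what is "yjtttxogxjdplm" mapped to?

What's happening: shift every letter 10 places backward in the alphabet (wrapping around), then keep only the last 3 characters.
Working it through for "yjtttxogxjdplm": intermediate "ozjjjnewnztfbc", final "fbc".

fbc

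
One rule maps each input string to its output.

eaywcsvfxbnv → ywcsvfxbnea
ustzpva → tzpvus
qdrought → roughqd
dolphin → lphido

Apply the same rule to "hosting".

The pattern: delete the last character, then move the first 2 characters to the end (rotate left by 2).
"hosting" → "hostin" → "stinho".

stinho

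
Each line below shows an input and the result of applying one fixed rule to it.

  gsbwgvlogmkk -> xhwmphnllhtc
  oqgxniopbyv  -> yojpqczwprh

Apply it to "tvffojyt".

The transformation: shift every letter 1 place forward in the alphabet (wrapping around), then move the first 3 characters to the end (rotate left by 3).
Working it through for "tvffojyt": intermediate "uwggpkzu", final "gpkzuuwg".
(Check on "gsbwgvlogmkk": → "htcxhwmphnll" → "xhwmphnllhtc" ✓)

gpkzuuwg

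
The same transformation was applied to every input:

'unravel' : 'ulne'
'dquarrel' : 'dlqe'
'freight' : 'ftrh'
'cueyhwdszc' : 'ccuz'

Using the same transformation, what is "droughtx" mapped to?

dxrt

The rule is to take characters alternately from the front and the back (1st, last, 2nd, 2nd-last, ...), then keep only the first 4 characters.
Working it through for "droughtx": intermediate "dxrtohug", final "dxrt".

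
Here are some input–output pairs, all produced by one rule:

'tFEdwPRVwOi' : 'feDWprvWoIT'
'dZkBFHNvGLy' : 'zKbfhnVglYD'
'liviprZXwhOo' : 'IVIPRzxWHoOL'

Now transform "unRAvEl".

Each output is the input with this applied: flip the case of every letter, then move the first character to the end.
Starting from "unRAvEl": after the first operation, "UNraVeL"; after the second, "NraVeLU".

NraVeLU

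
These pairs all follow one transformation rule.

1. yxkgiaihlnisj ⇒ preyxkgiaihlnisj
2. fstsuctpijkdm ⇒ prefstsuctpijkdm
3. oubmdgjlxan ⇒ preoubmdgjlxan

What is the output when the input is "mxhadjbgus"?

premxhadjbgus

The rule is to prepend "pre".
On "mxhadjbgus" that produces "premxhadjbgus".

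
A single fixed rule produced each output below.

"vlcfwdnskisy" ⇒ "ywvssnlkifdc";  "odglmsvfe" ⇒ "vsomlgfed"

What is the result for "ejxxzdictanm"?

zxxtnmjiedca

In each case the input is transformed by: sort the characters into reverse alphabetical order.
Applying that to "ejxxzdictanm" gives "zxxtnmjiedca".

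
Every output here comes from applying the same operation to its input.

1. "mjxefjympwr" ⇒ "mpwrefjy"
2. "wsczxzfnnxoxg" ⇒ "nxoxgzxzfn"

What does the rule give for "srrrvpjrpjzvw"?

The pattern: delete the first 3 characters, then swap the front and back halves of the string.
On "srrrvpjrpjzvw": the first step gives "rvpjrpjzvw", and the second then gives "pjzvwrvpjr".

pjzvwrvpjr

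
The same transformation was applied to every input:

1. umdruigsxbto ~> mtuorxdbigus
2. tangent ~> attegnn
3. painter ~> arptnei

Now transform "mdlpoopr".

The transformation: swap each adjacent pair of characters (1↔2, 3↔4, ...), then take characters alternately from the front and the back (1st, last, 2nd, 2nd-last, ...).
For "mdlpoopr", step one produces "dmploorp"; step two turns that into "dpmrpolo".
(Check on "tangent": → "atgnnet" → "attegnn" ✓)

dpmrpolo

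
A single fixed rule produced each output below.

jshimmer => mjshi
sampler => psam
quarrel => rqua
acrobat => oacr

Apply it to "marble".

rma

In each case the input is transformed by: delete the last 3 characters, then move the last character to the front.
"marble" → "mar" → "rma".
(Check on "acrobat": → "acro" → "oacr" ✓)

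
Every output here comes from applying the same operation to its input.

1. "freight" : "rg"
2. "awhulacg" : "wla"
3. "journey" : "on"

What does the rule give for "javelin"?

al

What's happening: swap the first and last characters, then keep one character in every 3, starting at position 2 (positions 2nd, 5th, 8th, ...).
"javelin" → "navelij" → "al".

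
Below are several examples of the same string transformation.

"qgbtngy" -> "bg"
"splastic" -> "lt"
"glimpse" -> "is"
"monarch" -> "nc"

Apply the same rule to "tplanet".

Each output is the input with this applied: keep one character in every 3, starting at position 3 (positions 3rd, 6th, 9th, ...).
For "tplanet" the result is "le".

le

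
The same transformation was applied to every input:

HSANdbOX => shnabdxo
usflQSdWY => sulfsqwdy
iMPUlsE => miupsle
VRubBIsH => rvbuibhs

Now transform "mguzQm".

The rule is to swap each adjacent pair of characters (1↔2, 3↔4, ...), then convert every letter to lowercase.
On "mguzQm": the first step gives "gmzumQ", and the second then gives "gmzumq".
(Check on "VRubBIsH": → "RVbuIBHs" → "rvbuibhs" ✓)

gmzumq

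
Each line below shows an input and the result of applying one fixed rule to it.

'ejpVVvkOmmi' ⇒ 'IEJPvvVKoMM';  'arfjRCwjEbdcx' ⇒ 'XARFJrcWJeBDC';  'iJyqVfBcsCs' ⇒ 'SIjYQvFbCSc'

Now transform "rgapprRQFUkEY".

Each output is the input with this applied: flip the case of every letter, then move the last character to the front.
Working it through for "rgapprRQFUkEY": intermediate "RGAPPRrqfuKey", final "yRGAPPRrqfuKe".

yRGAPPRrqfuKe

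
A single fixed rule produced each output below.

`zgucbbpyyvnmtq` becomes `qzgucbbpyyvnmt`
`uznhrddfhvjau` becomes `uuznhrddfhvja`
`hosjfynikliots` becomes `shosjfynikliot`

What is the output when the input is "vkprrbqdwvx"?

Rule — move the last character to the front.
Doing the same to "vkprrbqdwvx": "xvkprrbqdwv".

xvkprrbqdwv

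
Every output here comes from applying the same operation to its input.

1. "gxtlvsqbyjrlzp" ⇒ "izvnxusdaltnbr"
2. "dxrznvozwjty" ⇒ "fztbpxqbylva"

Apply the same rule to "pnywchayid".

rpayejcakf

The transformation: shift every letter 2 places forward in the alphabet (wrapping around).
For "pnywchayid" the result is "rpayejcakf".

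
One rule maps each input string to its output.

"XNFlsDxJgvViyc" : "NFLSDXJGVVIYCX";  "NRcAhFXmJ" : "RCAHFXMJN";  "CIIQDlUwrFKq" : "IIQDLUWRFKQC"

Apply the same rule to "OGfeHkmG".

The transformation: move the first character to the end, then convert every letter to uppercase.
"OGfeHkmG" → "GFEHKMGO".

GFEHKMGO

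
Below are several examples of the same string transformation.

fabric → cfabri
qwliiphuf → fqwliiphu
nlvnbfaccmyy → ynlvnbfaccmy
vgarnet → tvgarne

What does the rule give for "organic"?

corgani

Each output is the input with this applied: move the last character to the front.
For "organic" the result is "corgani".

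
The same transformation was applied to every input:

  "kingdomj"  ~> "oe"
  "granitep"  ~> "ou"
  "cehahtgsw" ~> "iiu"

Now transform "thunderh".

uioei

The rule is to shift every letter 1 place forward in the alphabet (wrapping around), then keep only the vowels.
So "thunderh" becomes "uioei".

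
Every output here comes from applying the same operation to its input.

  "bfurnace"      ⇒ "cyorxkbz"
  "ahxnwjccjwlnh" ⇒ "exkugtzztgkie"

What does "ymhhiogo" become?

jveelfld

Each output is the input with this applied: swap each adjacent pair of characters (1↔2, 3↔4, ...), then shift every letter 3 places backward in the alphabet (wrapping around).
Starting from "ymhhiogo": after the first operation, "myhhoiog"; after the second, "jveelfld".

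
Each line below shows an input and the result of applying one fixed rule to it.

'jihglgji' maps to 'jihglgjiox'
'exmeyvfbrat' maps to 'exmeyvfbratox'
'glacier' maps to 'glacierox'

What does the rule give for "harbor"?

harborox

Each output is the input with this applied: append "ox".
"harbor" → "harborox".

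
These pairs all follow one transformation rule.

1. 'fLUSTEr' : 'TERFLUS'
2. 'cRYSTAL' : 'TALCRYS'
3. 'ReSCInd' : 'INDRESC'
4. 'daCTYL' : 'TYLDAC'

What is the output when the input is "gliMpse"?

The transformation: move the last 3 characters to the front (rotate right by 3), then convert every letter to uppercase.
"gliMpse" → "psegliM" → "PSEGLIM".

PSEGLIM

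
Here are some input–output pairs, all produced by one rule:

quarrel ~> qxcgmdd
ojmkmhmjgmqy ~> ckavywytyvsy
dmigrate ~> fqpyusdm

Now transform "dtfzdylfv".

rhpfrlpkx

The rule is to move the last 2 characters to the front (rotate right by 2), then shift every letter 12 places forward in the alphabet (wrapping around).
For "dtfzdylfv", step one produces "fvdtfzdyl"; step two turns that into "rhpfrlpkx".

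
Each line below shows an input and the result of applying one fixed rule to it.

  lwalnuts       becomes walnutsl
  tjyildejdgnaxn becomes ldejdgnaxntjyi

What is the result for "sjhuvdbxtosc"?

uvdbxtoscsjh

What's happening: move the last 3 characters to the front (rotate right by 3), then swap the front and back halves of the string.
"sjhuvdbxtosc" → "oscsjhuvdbxt" → "uvdbxtoscsjh".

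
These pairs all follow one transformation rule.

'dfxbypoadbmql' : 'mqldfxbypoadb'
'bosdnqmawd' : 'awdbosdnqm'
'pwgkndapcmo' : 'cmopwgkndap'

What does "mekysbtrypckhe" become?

The transformation: move the last 3 characters to the front (rotate right by 3).
So "mekysbtrypckhe" becomes "khemekysbtrypc".

khemekysbtrypc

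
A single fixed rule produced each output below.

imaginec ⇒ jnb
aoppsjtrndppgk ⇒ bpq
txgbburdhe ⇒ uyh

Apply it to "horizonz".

ips

In each case the input is transformed by: shift every letter 1 place forward in the alphabet (wrapping around), then keep only the first 3 characters.
Starting from "horizonz": after the first operation, "ipsjapoa"; after the second, "ips".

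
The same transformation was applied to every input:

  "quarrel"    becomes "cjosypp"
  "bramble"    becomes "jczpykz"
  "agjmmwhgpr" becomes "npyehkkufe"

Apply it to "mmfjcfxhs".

fqkkdhadv

Rule — move the last 2 characters to the front (rotate right by 2), then shift every letter 2 places backward in the alphabet (wrapping around).
Applying both steps to "mmfjcfxhs": "hsmmfjcfx", then "fqkkdhadv".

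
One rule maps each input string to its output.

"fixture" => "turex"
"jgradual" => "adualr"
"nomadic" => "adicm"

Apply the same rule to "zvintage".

Looking at the pairs, the operation is to delete the first 2 characters, then move the first character to the end.
On "zvintage": the first step gives "intage", and the second then gives "ntagei".
(Check on "jgradual": → "radual" → "adualr" ✓)

ntagei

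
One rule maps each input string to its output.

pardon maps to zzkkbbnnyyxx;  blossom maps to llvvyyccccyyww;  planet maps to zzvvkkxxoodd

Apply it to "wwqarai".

ggggaakkbbkkss

Rule — double every character, then shift every letter 10 places forward in the alphabet (wrapping around).
Working it through for "wwqarai": intermediate "wwwwqqaarraaii", final "ggggaakkbbkkss".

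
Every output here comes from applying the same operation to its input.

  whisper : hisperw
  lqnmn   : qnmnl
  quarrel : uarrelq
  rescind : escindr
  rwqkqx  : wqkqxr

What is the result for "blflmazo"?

lflmazob

The transformation: move the first character to the end.
So "blflmazo" becomes "lflmazob".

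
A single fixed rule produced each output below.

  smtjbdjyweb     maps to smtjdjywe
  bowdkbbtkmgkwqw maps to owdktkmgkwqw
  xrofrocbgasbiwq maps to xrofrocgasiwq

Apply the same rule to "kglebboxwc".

The pattern: remove every "b".
Doing the same to "kglebboxwc": "kgleoxwc".

kgleoxwc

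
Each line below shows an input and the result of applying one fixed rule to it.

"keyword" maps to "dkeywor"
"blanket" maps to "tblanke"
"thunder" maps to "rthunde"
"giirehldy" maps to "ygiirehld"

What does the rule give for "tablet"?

The pattern: move the last character to the front.
Doing the same to "tablet": "ttable".

ttable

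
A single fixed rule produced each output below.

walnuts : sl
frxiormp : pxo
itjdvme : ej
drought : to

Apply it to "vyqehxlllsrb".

What's happening: take characters alternately from the front and the back (1st, last, 2nd, 2nd-last, ...), then keep one character in every 3, starting at position 2 (positions 2nd, 5th, 8th, ...).
On "vyqehxlllsrb": the first step gives "vbyrqselhlxl", and the second then gives "bqlx".
(Check on "frxiormp": → "fprmxrio" → "pxo" ✓)

bqlx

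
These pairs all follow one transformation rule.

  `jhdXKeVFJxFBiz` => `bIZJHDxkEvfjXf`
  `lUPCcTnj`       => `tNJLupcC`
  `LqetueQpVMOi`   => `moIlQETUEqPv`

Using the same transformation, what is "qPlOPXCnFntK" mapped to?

NTkQpLopxcNf

What's happening: flip the case of every letter, then move the last 3 characters to the front (rotate right by 3).
Starting from "qPlOPXCnFntK": after the first operation, "QpLopxcNfNTk"; after the second, "NTkQpLopxcNf".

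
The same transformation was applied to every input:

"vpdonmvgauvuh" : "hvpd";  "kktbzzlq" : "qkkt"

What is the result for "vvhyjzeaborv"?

Looking at the pairs, the operation is to move the first 3 characters to the end (rotate left by 3), then keep only the last 4 characters.
On "vvhyjzeaborv": the first step gives "yjzeaborvvvh", and the second then gives "vvvh".

vvvh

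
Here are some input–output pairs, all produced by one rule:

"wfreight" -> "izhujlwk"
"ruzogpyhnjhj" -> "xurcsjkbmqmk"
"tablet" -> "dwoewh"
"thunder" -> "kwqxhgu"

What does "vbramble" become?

eyduepho

Each output is the input with this applied: swap each adjacent pair of characters (1↔2, 3↔4, ...), then shift every letter 3 places forward in the alphabet (wrapping around).
Applying both steps to "vbramble": "bvarbmel", then "eyduepho".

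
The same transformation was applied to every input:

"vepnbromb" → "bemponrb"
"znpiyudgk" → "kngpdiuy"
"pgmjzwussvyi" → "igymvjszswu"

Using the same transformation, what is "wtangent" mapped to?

ttnaeng

Rule — take characters alternately from the front and the back (1st, last, 2nd, 2nd-last, ...), then delete the first character.
"wtangent" → "wttnaeng" → "ttnaeng".
(Check on "pgmjzwussvyi": → "pigymvjszswu" → "igymvjszswu" ✓)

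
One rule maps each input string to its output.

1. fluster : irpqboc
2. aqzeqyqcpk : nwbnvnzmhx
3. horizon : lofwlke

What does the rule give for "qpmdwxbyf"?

The transformation: move the first character to the end, then shift every letter 3 places backward in the alphabet (wrapping around).
Starting from "qpmdwxbyf": after the first operation, "pmdwxbyfq"; after the second, "mjatuyvcn".

mjatuyvcn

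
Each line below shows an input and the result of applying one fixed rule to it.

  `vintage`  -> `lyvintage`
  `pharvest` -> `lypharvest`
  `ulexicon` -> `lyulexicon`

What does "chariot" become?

lychariot

In each case the input is transformed by: prepend "ly".
Doing the same to "chariot": "lychariot".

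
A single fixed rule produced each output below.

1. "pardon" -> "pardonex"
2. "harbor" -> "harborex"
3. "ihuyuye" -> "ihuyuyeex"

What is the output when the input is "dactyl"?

In each case the input is transformed by: append "ex".
Doing the same to "dactyl": "dactylex".

dactylex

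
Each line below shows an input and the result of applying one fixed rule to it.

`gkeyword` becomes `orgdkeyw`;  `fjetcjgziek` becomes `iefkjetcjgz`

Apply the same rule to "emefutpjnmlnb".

The rule is to swap the first and last characters, then move the last 3 characters to the front (rotate right by 3).
For "emefutpjnmlnb", step one produces "bmefutpjnmlne"; step two turns that into "lnebmefutpjnm".
(Check on "fjetcjgziek": → "kjetcjgzief" → "iefkjetcjgz" ✓)

lnebmefutpjnm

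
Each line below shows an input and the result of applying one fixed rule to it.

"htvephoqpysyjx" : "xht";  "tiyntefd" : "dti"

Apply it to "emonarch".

hem

The pattern: move the last character to the front, then keep only the first 3 characters.
For "emonarch" the result is "hem".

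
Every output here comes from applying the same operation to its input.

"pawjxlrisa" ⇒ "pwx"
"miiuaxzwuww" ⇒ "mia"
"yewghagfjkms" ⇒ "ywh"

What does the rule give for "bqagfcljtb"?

baf

What's happening: keep every other character starting from the first (positions 1st, 3rd, 5th, ...), then keep only the first 3 characters.
"bqagfcljtb" → "baflt" → "baf".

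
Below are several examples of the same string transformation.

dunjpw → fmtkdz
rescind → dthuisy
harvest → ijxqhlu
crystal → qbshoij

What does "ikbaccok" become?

eayarqss

What's happening: shift every letter 10 places backward in the alphabet (wrapping around), then move the last 2 characters to the front (rotate right by 2).
For "ikbaccok", step one produces "yarqssea"; step two turns that into "eayarqss".
(Check on "harvest": → "xqhluij" → "ijxqhlu" ✓)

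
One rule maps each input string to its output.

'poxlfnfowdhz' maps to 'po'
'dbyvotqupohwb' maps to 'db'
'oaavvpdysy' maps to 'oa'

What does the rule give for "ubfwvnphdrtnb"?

ub

The pattern: keep only the first 2 characters.
Applying that to "ubfwvnphdrtnb" gives "ub".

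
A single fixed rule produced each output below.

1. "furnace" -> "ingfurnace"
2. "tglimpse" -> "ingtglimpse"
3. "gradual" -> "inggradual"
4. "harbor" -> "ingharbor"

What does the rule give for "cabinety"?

In each case the input is transformed by: prepend "ing".
Applying that to "cabinety" gives "ingcabinety".

ingcabinety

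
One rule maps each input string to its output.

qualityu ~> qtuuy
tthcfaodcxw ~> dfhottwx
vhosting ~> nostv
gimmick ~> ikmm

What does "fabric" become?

fir

What's happening: sort the characters into alphabetical order, then delete the first 3 characters.
Starting from "fabric": after the first operation, "abcfir"; after the second, "fir".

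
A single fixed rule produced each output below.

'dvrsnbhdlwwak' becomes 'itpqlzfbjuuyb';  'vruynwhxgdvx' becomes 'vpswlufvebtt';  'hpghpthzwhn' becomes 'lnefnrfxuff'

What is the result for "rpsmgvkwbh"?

fnqketiuzp

Each output is the input with this applied: shift every letter 2 places backward in the alphabet (wrapping around), then swap the first and last characters.
For "rpsmgvkwbh", step one produces "pnqketiuzf"; step two turns that into "fnqketiuzp".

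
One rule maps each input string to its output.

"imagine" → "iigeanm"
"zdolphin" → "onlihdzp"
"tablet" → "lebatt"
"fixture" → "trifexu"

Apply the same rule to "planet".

nleatp

What's happening: sort the characters into reverse alphabetical order, then move the first 2 characters to the end (rotate left by 2).
Starting from "planet": after the first operation, "tpnlea"; after the second, "nleatp".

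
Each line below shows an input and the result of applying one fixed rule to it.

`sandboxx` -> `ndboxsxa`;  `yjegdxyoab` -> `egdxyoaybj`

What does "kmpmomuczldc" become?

What's happening: swap the first and last characters, then move the first 2 characters to the end (rotate left by 2).
For "kmpmomuczldc", step one produces "cmpmomuczldk"; step two turns that into "pmomuczldkcm".

pmomuczldkcm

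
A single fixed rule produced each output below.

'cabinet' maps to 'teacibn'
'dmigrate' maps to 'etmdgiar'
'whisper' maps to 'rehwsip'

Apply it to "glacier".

In each case the input is transformed by: move the last 2 characters to the front (rotate right by 2), then swap each adjacent pair of characters (1↔2, 3↔4, ...).
Working it through for "glacier": intermediate "erglaci", final "relgcai".

relgcai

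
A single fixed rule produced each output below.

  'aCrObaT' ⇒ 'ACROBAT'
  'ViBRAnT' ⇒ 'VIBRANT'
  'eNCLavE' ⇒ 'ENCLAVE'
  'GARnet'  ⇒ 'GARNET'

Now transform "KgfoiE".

KGFOIE

Each output is the input with this applied: convert every letter to uppercase.
On "KgfoiE" that produces "KGFOIE".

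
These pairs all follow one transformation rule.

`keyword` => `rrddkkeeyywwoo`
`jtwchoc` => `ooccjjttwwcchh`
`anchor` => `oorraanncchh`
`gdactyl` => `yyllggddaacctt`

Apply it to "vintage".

The pattern: move the last 2 characters to the front (rotate right by 2), then double every character.
For "vintage", step one produces "gevinta"; step two turns that into "ggeevviinnttaa".

ggeevviinnttaa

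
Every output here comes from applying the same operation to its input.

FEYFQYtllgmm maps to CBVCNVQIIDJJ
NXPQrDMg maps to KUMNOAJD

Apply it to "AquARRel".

XNRXOOBI

The rule is to shift every letter 3 places backward in the alphabet (wrapping around), then convert every letter to uppercase.
Applying both steps to "AquARRel": "XnrXOObi", then "XNRXOOBI".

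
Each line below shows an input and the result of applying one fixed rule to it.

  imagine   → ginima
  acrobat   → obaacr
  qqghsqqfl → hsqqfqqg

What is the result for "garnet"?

What's happening: delete the last character, then move the first 3 characters to the end (rotate left by 3).
Applying both steps to "garnet": "garne", then "negar".
(Check on "imagine": → "imagin" → "ginima" ✓)

negar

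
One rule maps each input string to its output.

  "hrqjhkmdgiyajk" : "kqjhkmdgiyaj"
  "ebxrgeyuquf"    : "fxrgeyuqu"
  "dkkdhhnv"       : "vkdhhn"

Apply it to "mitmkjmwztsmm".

The rule is to delete the first 2 characters, then move the last character to the front.
For "mitmkjmwztsmm", step one produces "tmkjmwztsmm"; step two turns that into "mtmkjmwztsm".

mtmkjmwztsm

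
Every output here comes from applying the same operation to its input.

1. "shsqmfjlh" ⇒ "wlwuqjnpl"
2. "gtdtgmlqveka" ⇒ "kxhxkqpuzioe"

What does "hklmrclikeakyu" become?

lopqvgpmoieocy

Each output is the input with this applied: shift every letter 4 places forward in the alphabet (wrapping around).
So "hklmrclikeakyu" becomes "lopqvgpmoieocy".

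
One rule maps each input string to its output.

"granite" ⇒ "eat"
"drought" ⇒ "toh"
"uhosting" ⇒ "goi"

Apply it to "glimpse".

Rule — move the last character to the front, then keep one character in every 3, starting at position 1 (positions 1st, 4th, 7th, ...).
Applying both steps to "glimpse": "eglimps", then "eis".

eis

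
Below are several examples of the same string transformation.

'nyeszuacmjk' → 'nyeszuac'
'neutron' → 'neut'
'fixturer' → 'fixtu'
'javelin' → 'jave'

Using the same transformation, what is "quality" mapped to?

qual

The transformation: delete the last 3 characters.
Applying that to "quality" gives "qual".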